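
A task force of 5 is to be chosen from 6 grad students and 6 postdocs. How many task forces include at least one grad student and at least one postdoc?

Total 5-person selections from all 12: C(12,5) = 792.
Subtract selections that omit an entire group: no grad students → C(6,5) = 6; no postdocs → C(6,5) = 6.
Both groups omitted at once is impossible, so 792 − 12 = 780.

780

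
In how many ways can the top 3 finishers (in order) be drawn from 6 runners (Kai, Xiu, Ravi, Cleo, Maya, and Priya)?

120

This is an ordered selection of 3 from 6: P(6,3).
That gives 6 × 5 × 4 = 120.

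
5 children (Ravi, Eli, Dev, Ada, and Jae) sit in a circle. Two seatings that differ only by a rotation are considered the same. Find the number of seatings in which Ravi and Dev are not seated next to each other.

Without the restriction there are (4)! = 24 seatings.
Seatings with Ravi beside Dev: treat them as a block with 2 internal orders, giving 2 × (3)! = 12.
Subtracting, 24 − 12 = 12.

12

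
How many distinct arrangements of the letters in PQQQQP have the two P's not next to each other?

10

Total arrangements of PQQQQP: 6!/(4!·2!) = 15.
Arrangements with the P's together: treat PP as one letter, giving (5)!/(4!) = 5.
Subtracting, 15 − 5 = 10 arrangements keep the P's apart.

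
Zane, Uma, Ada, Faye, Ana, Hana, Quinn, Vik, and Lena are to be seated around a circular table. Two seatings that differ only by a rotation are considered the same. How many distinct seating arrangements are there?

40320

Seat Zane anywhere (absorbing the rotational symmetry), then permute the other 8: (8)! = 40320.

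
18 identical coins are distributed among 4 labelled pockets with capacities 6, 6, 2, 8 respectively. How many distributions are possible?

Ignoring the caps, the number of non-negative solutions to x_1+…+x_4 = 18 is C(21,3) = 1330.
Subtract solutions that violate a single cap (substitute x_i' = x_i − (cap_i+1)): x_1 ≥ 7 gives C(14,3) = 364; x_2 ≥ 7 gives C(14,3) = 364; x_3 ≥ 3 gives C(18,3) = 816; x_4 ≥ 9 gives C(12,3) = 220. Together 1764.
Add back pairs where two caps are both exceeded: 35 + 165 + 10 + 165 + 10 + 84 = 469.
Subtract triples: 4 + 0 + 0 + 0 = 4.
By inclusion–exclusion the count is 1330 − 1764 + 469 − 4 = 31.

31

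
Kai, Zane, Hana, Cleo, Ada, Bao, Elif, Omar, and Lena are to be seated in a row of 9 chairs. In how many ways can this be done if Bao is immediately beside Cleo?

Glue Bao and Cleo into one block (2 internal orders), leaving 8 units to arrange in a row.
That gives 2 × 8! = 2 × 40320 = 80640.

80640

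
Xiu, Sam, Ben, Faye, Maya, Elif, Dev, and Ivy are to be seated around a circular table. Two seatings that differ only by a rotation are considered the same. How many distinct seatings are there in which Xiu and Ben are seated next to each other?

Glue Xiu and Ben into a block (2 internal orders). Seating 7 units around a circle gives (6)! arrangements.
So 2 × (6)! = 2 × 720 = 1440.

1440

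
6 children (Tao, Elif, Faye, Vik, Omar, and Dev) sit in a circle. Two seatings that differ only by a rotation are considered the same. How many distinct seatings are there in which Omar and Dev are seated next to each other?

48

Treat {Omar, Dev} as one unit (2 internal orders) and seat the resulting 5 units around the table: (4)! circular arrangements.
So 2 × (4)! = 2 × 24 = 48.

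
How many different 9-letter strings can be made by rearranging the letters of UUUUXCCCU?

504

UUUUXCCCU has 9 letters with C appearing 3 times and U appearing 5 times.
So there are 9! / (5!·3!) = 504 distinguishable arrangements.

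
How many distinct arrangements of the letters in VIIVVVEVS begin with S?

168

With the first slot taken by S, it remains to arrange the other 8 letters (VIIVVVEV).
Those 8 letters have I appearing twice and V appearing 5 times, giving (8)!/(5!·2!) = 168.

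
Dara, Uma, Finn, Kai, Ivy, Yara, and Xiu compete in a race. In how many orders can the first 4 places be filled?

840

This is an ordered selection of 4 from 7: P(7,4).
That gives 7 × 6 × 5 × 4 = 840.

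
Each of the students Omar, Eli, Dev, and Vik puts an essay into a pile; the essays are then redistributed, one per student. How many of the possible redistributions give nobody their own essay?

This is the derangement count D_4: permutations of 4 items with no fixed point.
By inclusion–exclusion this is Σ_{j=0}^{4} (−1)^j C(4,j)·(4−j)!.
Computing: 24 − 24 + 12 − 4 + 1 = 9.

9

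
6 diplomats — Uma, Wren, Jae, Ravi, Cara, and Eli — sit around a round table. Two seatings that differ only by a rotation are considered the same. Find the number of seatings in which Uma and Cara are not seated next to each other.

72

Without the restriction there are (5)! = 120 seatings.
Seatings with Uma beside Cara: treat them as a block with 2 internal orders, giving 2 × (4)! = 48.
Subtracting, 120 − 48 = 72.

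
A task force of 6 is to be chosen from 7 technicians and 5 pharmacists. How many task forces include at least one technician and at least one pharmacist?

917

With no constraint there are C(12,6) = 924 possible selections.
Selections missing a whole group: no technicians → C(5,6) = 0; no pharmacists → C(7,6) = 7.
Both groups omitted at once is impossible, so 924 − 7 = 917.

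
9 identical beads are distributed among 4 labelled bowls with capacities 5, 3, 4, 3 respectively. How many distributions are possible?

59

By stars and bars, unrestricted non-negative solutions to x_1+…+x_4 = 9 number C(9+3,3) = 220.
Subtract solutions that violate a single cap (substitute x_i' = x_i − (cap_i+1)): x_1 ≥ 6 gives C(6,3) = 20; x_2 ≥ 4 gives C(8,3) = 56; x_3 ≥ 5 gives C(7,3) = 35; x_4 ≥ 4 gives C(8,3) = 56. Together 167.
Add back pairs where two caps are both exceeded: 0 + 0 + 0 + 1 + 4 + 1 = 6.
By inclusion–exclusion the count is 220 − 167 + 6 = 59.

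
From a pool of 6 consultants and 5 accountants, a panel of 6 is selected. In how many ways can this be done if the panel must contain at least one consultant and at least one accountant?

461

Total 6-person selections from all 11: C(11,6) = 462.
Selections missing a whole group: no consultants → C(5,6) = 0; no accountants → C(6,6) = 1.
Both groups omitted at once is impossible, so 462 − 1 = 461.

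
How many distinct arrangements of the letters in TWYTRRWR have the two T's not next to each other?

1260

There are 8!/(3!·2!·2!) = 1680 arrangements of TWYTRRWR in total.
If the two T's are adjacent, glue them into one block, leaving 7 items to arrange: (7)!/(3!·2!) = 420 ways.
Hence 1680 − 420 = 1260.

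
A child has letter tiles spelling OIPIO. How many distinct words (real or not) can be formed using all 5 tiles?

30

The 5 letters of OIPIO have repeats: I appearing twice and O appearing twice.
Dividing 5! = 120 by 2!·2! = 4 for the repeated letters gives 30.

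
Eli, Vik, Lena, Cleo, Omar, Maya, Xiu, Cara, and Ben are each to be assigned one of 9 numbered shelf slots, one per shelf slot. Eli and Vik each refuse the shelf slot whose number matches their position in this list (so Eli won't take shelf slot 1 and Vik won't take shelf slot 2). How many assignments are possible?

Let Aᵢ (for i ∈ {1, 2}) be the placements that put person i in their forbidden shelf slot. Any j of these fix j positions, leaving (9−j)! ways to fill the rest, and there are C(2,j) ways to pick which j.
By inclusion–exclusion, the number of valid placements is Σ_{j=0}^{2} (−1)^j C(2,j)·(9−j)!.
Computing: 362880 − 80640 + 5040 = 287280.

287280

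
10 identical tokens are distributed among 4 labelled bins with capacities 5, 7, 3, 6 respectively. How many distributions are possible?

138

Ignoring the caps, the number of non-negative solutions to x_1+…+x_4 = 10 is C(13,3) = 286.
Subtract solutions that violate a single cap (substitute x_i' = x_i − (cap_i+1)): x_1 ≥ 6 gives C(7,3) = 35; x_2 ≥ 8 gives C(5,3) = 10; x_3 ≥ 4 gives C(9,3) = 84; x_4 ≥ 7 gives C(6,3) = 20. Together 149.
Add back pairs where two caps are both exceeded: 0 + 1 + 0 + 0 + 0 + 0 = 1.
By inclusion–exclusion the count is 286 − 149 + 1 = 138.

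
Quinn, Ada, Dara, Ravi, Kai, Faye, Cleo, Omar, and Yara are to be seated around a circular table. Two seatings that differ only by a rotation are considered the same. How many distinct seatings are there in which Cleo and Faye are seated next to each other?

Treat {Cleo, Faye} as one unit (2 internal orders) and seat the resulting 8 units around the table: (7)! circular arrangements.
So 2 × (7)! = 2 × 5040 = 10080.

10080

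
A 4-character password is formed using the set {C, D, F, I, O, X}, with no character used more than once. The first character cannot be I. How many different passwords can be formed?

The first character has 6−1 = 5 choices (anything except I).
The remaining 3 characters are filled from the other 5 symbols without repetition: 5 × 4 × 3 = 60.
Total: 5 × 60 = 300.

300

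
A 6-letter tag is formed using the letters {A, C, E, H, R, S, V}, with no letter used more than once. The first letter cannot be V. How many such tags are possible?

4320

The first letter has 7−1 = 6 choices (anything except V).
The remaining 5 letters are filled from the other 6 symbols without repetition: 6 × 5 × 4 × 3 × 2 = 720.
Total: 6 × 720 = 4320.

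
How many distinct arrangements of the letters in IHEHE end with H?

Fix H in the last position and arrange the remaining 4 letters.
Those 4 letters have E appearing twice, giving (4)!/(2!) = 12.

12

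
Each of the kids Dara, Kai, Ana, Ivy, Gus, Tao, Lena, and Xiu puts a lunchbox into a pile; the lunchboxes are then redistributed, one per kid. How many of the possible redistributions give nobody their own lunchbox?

14833

Count assignments avoiding every fixed point. For any j of the 8 kids fixed to their own lunchbox, the other 8−j can be arranged in (8−j)! ways.
By inclusion–exclusion this is Σ_{j=0}^{8} (−1)^j C(8,j)·(8−j)!.
Computing: 40320 − 40320 + 20160 − 6720 + 1680 − 336 + 56 − 8 + 1 = 14833.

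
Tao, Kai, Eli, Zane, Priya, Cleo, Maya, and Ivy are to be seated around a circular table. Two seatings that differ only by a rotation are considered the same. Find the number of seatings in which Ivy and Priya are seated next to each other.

1440

Glue Ivy and Priya into a block (2 internal orders). Seating 7 units around a circle gives (6)! arrangements.
So 2 × (6)! = 2 × 720 = 1440.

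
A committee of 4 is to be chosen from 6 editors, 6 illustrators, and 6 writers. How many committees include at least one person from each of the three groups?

1620

Total 4-person selections from all 18: C(18,4) = 3060.
Subtract selections that omit an entire group: no editors → C(12,4) = 495; no illustrators → C(12,4) = 495; no writers → C(12,4) = 495.
Add back selections omitting two groups (i.e. drawn from a single group): C(6,4) + C(6,4) + C(6,4) = 45.
By inclusion–exclusion: 3060 − 1485 + 45 = 1620.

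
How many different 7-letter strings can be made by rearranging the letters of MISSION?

MISSION has 7 letters with I appearing twice and S appearing twice.
So there are 7! / (2!·2!) = 1260 distinguishable arrangements.

1260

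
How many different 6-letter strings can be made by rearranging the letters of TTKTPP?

The 6 letters of TTKTPP have repeats: P appearing twice and T appearing 3 times.
Dividing 6! = 720 by 3!·2! = 12 for the repeated letters gives 60.

60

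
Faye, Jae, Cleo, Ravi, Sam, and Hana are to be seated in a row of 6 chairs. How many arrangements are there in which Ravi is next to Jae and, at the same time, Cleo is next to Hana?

Treat {Ravi,Jae} as one block (2 orders) and {Cleo,Hana} as another (2 orders).
That leaves 4 units to arrange: 2 × 2 × 4! = 4 × 24 = 96.

96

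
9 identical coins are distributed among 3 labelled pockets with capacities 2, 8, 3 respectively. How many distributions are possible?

Without the upper bounds there are C(11,2) = 55 ways to split 9 among 3 pockets.
Subtract solutions that violate a single cap (substitute x_i' = x_i − (cap_i+1)): x_1 ≥ 3 gives C(8,2) = 28; x_2 ≥ 9 gives C(2,2) = 1; x_3 ≥ 4 gives C(7,2) = 21. Together 50.
Add back pairs where two caps are both exceeded: 0 + 6 + 0 = 6.
By inclusion–exclusion the count is 55 − 50 + 6 = 11.

11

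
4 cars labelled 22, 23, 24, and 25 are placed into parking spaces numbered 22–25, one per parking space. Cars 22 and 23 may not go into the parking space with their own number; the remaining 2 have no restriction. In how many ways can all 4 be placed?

Let Aᵢ (for i ∈ {22, 23}) be the placements that put car i in its forbidden parking space. Any j of these fix j positions, leaving (4−j)! ways to fill the rest, and there are C(2,j) ways to pick which j.
By inclusion–exclusion, the number of valid placements is Σ_{j=0}^{2} (−1)^j C(2,j)·(4−j)!.
Computing: 24 − 12 + 2 = 14.

14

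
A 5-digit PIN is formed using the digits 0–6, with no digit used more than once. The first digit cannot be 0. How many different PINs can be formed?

The first digit has 7−1 = 6 choices (anything except 0).
The remaining 4 digits are filled from the other 6 symbols without repetition: 6 × 5 × 4 × 3 = 360.
Total: 6 × 360 = 2160.

2160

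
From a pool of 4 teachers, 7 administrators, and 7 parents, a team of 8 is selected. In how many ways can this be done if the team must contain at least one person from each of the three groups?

40425

With no constraint there are C(18,8) = 43758 possible selections.
Selections missing a whole group: no teachers → C(14,8) = 3003; no administrators → C(11,8) = 165; no parents → C(11,8) = 165.
Add back selections omitting two groups (i.e. drawn from a single group): C(4,8) + C(7,8) + C(7,8) = 0.
By inclusion–exclusion: 43758 − 3333 + 0 = 40425.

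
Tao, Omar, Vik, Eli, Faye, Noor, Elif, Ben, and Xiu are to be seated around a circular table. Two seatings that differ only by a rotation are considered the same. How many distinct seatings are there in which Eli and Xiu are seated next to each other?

10080

Glue Eli and Xiu into a block (2 internal orders). Seating 8 units around a circle gives (7)! arrangements.
So 2 × (7)! = 2 × 5040 = 10080.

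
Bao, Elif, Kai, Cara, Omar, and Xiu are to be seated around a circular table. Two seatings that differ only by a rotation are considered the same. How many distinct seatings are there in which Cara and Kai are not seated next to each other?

All circular seatings of 6 people number (5)! = 120.
Seatings with Cara beside Kai: treat them as a block with 2 internal orders, giving 2 × (4)! = 48.
Subtracting, 120 − 48 = 72.

72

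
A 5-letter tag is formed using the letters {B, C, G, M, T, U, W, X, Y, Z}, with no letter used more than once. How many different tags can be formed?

30240

With no repetition, fill the 5 letters in order: 10 choices, then 9, down to 6.
That product is 10 × 9 × 8 × 7 × 6 = 30240.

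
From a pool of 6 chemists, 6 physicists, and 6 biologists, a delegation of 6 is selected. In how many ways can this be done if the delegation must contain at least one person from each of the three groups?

Unrestricted: C(18,6) = 18564 ways to pick any 6 of the 18.
Subtract selections that omit an entire group: no chemists → C(12,6) = 924; no physicists → C(12,6) = 924; no biologists → C(12,6) = 924.
Add back selections omitting two groups (i.e. drawn from a single group): C(6,6) + C(6,6) + C(6,6) = 3.
By inclusion–exclusion: 18564 − 2772 + 3 = 15795.

15795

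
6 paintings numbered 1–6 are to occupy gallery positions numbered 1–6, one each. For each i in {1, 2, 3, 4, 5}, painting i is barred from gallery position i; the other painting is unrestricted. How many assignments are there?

Let Aᵢ (for 1 ≤ i ≤ 5) be the placements that put painting i in its forbidden gallery position. Any j of these fix j positions, leaving (6−j)! ways to fill the rest, and there are C(5,j) ways to pick which j.
By inclusion–exclusion, the number of valid placements is Σ_{j=0}^{5} (−1)^j C(5,j)·(6−j)!.
Computing: 720 − 600 + 240 − 60 + 10 − 1 = 309.

309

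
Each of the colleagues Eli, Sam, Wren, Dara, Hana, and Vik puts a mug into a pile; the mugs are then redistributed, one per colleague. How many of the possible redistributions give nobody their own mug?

265

Count assignments avoiding every fixed point. For any j of the 6 colleagues fixed to their own mug, the other 6−j can be arranged in (6−j)! ways.
By inclusion–exclusion this is Σ_{j=0}^{6} (−1)^j C(6,j)·(6−j)!.
Computing: 720 − 720 + 360 − 120 + 30 − 6 + 1 = 265.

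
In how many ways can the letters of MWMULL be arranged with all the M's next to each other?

60

Treat the 2 copies of M as a single block. The multiset to arrange is then {MM, L, L, U, W}, 5 items in all.
That gives (5)!/(2!) = 60 arrangements.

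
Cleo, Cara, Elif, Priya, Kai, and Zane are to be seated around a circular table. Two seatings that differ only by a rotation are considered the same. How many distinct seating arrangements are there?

Seat Cleo anywhere (absorbing the rotational symmetry), then permute the other 5: (5)! = 120.

120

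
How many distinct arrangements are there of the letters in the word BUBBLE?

BUBBLE has 6 letters with B appearing 3 times.
The number of distinct arrangements is 6!/(3!) = 720/6 = 120.

120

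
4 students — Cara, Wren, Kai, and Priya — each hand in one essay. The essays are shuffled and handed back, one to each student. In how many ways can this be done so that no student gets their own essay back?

9

Let Aᵢ be the assignments in which student i gets their own essay. We want the size of the complement of A₁∪…∪A_4.
By inclusion–exclusion this is Σ_{j=0}^{4} (−1)^j C(4,j)·(4−j)!.
Computing: 24 − 24 + 12 − 4 + 1 = 9.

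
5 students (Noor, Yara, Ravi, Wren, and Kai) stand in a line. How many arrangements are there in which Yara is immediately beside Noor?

Place the 3 others and the Yara-Noor pair as 4 objects in a line; the pair has 2 internal arrangements.
That gives 2 × 4! = 2 × 24 = 48.

48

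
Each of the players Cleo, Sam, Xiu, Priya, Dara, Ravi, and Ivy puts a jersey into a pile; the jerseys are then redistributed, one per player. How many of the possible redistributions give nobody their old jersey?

1854

Let Aᵢ be the assignments in which player i gets their old jersey. We want the size of the complement of A₁∪…∪A_7.
By inclusion–exclusion this is Σ_{j=0}^{7} (−1)^j C(7,j)·(7−j)!.
Computing: 5040 − 5040 + 2520 − 840 + 210 − 42 + 7 − 1 = 1854.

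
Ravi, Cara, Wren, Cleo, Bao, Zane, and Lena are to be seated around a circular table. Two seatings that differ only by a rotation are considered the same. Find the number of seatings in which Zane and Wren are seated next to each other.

Treat {Zane, Wren} as one unit (2 internal orders) and seat the resulting 6 units around the table: (5)! circular arrangements.
So 2 × (5)! = 2 × 120 = 240.

240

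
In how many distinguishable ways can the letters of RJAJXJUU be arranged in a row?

The 8 letters of RJAJXJUU have repeats: J appearing 3 times and U appearing twice.
The number of distinct arrangements is 8!/(3!·2!) = 40320/12 = 3360.

3360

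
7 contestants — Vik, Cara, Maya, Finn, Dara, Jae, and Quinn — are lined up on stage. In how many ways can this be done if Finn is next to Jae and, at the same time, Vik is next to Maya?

480

Treat {Finn,Jae} as one block (2 orders) and {Vik,Maya} as another (2 orders).
That leaves 5 units to arrange: 2 × 2 × 5! = 4 × 120 = 480.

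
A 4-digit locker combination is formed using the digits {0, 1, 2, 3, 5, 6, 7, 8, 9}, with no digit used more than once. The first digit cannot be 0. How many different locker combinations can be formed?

2688

The first digit has 9−1 = 8 choices (anything except 0).
The remaining 3 digits are filled from the other 8 symbols without repetition: 8 × 7 × 6 = 336.
Total: 8 × 336 = 2688.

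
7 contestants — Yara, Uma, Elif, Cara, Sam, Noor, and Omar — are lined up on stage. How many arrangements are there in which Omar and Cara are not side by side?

3600

There are 7! = 5040 arrangements in all. If Omar and Cara are adjacent, merging them into one block gives 2·(6)! = 1440 arrangements.
So 5040 − 1440 = 3600 arrangements keep them apart.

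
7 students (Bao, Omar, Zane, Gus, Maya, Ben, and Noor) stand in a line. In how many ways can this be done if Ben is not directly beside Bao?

Of the 7! = 5040 arrangements, those with Ben and Bao adjacent number 2 × 6! = 1440 (treat the pair as a block with 2 internal orders).
So 5040 − 1440 = 3600 arrangements keep them apart.

3600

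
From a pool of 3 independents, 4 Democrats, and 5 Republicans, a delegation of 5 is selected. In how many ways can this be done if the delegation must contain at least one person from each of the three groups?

590

Total 5-person selections from all 12: C(12,5) = 792.
Subtract selections that omit an entire group: no independents → C(9,5) = 126; no Democrats → C(8,5) = 56; no Republicans → C(7,5) = 21.
Add back selections omitting two groups (i.e. drawn from a single group): C(3,5) + C(4,5) + C(5,5) = 1.
By inclusion–exclusion: 792 − 203 + 1 = 590.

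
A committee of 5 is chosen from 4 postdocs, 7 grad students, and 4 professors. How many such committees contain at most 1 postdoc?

Split by how many postdocs are chosen (0 through 1).
Sum: C(4,0)·C(11,5) + C(4,1)·C(11,4) = 462 + 1320 = 1782.

1782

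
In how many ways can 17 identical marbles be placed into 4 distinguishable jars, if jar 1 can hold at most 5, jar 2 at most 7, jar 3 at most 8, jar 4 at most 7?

227

Ignoring the caps, the number of non-negative solutions to x_1+…+x_4 = 17 is C(20,3) = 1140.
Subtract solutions that violate a single cap (substitute x_i' = x_i − (cap_i+1)): x_1 ≥ 6 gives C(14,3) = 364; x_2 ≥ 8 gives C(12,3) = 220; x_3 ≥ 9 gives C(11,3) = 165; x_4 ≥ 8 gives C(12,3) = 220. Together 969.
Add back pairs where two caps are both exceeded: 20 + 10 + 20 + 1 + 4 + 1 = 56.
By inclusion–exclusion the count is 1140 − 969 + 56 = 227.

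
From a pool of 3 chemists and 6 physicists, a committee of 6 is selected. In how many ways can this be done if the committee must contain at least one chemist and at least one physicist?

83

With no constraint there are C(9,6) = 84 possible selections.
Subtract selections that omit an entire group: no chemists → C(6,6) = 1; no physicists → C(3,6) = 0.
Both groups omitted at once is impossible, so 84 − 1 = 83.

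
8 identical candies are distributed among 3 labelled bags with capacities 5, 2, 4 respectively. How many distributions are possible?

9

Without the upper bounds there are C(10,2) = 45 ways to split 8 among 3 bags.
Subtract solutions that violate a single cap (substitute x_i' = x_i − (cap_i+1)): x_1 ≥ 6 gives C(4,2) = 6; x_2 ≥ 3 gives C(7,2) = 21; x_3 ≥ 5 gives C(5,2) = 10. Together 37.
Add back pairs where two caps are both exceeded: 0 + 0 + 1 = 1.
By inclusion–exclusion the count is 45 − 37 + 1 = 9.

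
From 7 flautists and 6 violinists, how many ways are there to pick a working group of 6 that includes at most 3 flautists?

Split by how many flautists are chosen (0 through 3).
Sum: C(7,0)·C(6,6) + C(7,1)·C(6,5) + C(7,2)·C(6,4) + C(7,3)·C(6,3) = 1 + 42 + 315 + 700 = 1058.

1058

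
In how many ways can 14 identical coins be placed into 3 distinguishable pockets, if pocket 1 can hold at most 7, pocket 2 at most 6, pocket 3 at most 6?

Without the upper bounds there are C(16,2) = 120 ways to split 14 among 3 pockets.
Subtract solutions that violate a single cap (substitute x_i' = x_i − (cap_i+1)): x_1 ≥ 8 gives C(8,2) = 28; x_2 ≥ 7 gives C(9,2) = 36; x_3 ≥ 7 gives C(9,2) = 36. Together 100.
Add back pairs where two caps are both exceeded: 0 + 0 + 1 = 1.
By inclusion–exclusion the count is 120 − 100 + 1 = 21.

21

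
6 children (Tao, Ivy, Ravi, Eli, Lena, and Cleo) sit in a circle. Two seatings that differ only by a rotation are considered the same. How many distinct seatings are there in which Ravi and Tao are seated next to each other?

Glue Ravi and Tao into a block (2 internal orders). Seating 5 units around a circle gives (4)! arrangements.
So 2 × (4)! = 2 × 24 = 48.

48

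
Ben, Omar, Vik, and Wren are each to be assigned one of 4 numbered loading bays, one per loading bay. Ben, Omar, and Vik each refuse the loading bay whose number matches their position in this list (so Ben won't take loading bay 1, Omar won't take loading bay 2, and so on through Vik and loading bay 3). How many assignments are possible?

Let Aᵢ (for i ∈ {1, 2, 3}) be the placements that put person i in their forbidden loading bay. Any j of these fix j positions, leaving (4−j)! ways to fill the rest, and there are C(3,j) ways to pick which j.
By inclusion–exclusion, the number of valid placements is Σ_{j=0}^{3} (−1)^j C(3,j)·(4−j)!.
Computing: 24 − 18 + 6 − 1 = 11.

11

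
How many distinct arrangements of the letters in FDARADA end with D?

With the last slot taken by D, it remains to arrange the other 6 letters (FARADA).
Those 6 letters have A appearing 3 times, giving (6)!/(3!) = 120.

120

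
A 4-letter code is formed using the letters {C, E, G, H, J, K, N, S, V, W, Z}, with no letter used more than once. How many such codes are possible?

This is a permutation of 4 out of 11: P(11,4) = 11!/7!.
11 × 10 × 9 × 8 = 7920.

7920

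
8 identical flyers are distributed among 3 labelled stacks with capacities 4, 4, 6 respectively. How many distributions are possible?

Ignoring the caps, the number of non-negative solutions to x_1+…+x_3 = 8 is C(10,2) = 45.
Subtract solutions that violate a single cap (substitute x_i' = x_i − (cap_i+1)): x_1 ≥ 5 gives C(5,2) = 10; x_2 ≥ 5 gives C(5,2) = 10; x_3 ≥ 7 gives C(3,2) = 3. Together 23.
No two caps can be exceeded simultaneously, so the pair terms are all 0.
By inclusion–exclusion the count is 45 − 23 + 0 = 22.

22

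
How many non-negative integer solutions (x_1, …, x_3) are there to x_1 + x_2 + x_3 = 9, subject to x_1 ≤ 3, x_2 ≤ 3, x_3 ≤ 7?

By stars and bars, unrestricted non-negative solutions to x_1+…+x_3 = 9 number C(9+2,2) = 55.
Subtract solutions that violate a single cap (substitute x_i' = x_i − (cap_i+1)): x_1 ≥ 4 gives C(7,2) = 21; x_2 ≥ 4 gives C(7,2) = 21; x_3 ≥ 8 gives C(3,2) = 3. Together 45.
Add back pairs where two caps are both exceeded: 3 + 0 + 0 = 3.
By inclusion–exclusion the count is 55 − 45 + 3 = 13.

13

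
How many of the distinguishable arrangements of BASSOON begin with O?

360

Fix O in the first position and arrange the remaining 6 letters.
Those 6 letters have S appearing twice, giving (6)!/(2!) = 360.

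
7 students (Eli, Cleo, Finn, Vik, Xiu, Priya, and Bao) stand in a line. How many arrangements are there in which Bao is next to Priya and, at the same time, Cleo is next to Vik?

Treat {Bao,Priya} as one block (2 orders) and {Cleo,Vik} as another (2 orders).
That leaves 5 units to arrange: 2 × 2 × 5! = 4 × 120 = 480.

480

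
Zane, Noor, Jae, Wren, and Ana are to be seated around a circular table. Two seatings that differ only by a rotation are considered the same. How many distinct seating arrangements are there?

Seat Zane anywhere (absorbing the rotational symmetry), then permute the other 4: (4)! = 24.

24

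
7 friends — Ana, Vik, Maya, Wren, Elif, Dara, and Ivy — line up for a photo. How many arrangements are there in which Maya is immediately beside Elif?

Treat {Maya, Elif} as a single unit. There are 6 units to order, and the pair itself can be ordered 2 ways.
That gives 2 × 6! = 2 × 720 = 1440.

1440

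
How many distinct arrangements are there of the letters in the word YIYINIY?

YIYINIY has 7 letters with I appearing 3 times and Y appearing 3 times.
The number of distinct arrangements is 7!/(3!·3!) = 5040/36 = 140.

140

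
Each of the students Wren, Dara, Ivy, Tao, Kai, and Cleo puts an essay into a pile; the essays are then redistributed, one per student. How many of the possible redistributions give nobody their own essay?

265

Let Aᵢ be the assignments in which student i gets their own essay. We want the size of the complement of A₁∪…∪A_6.
By inclusion–exclusion this is Σ_{j=0}^{6} (−1)^j C(6,j)·(6−j)!.
Computing: 720 − 720 + 360 − 120 + 30 − 6 + 1 = 265.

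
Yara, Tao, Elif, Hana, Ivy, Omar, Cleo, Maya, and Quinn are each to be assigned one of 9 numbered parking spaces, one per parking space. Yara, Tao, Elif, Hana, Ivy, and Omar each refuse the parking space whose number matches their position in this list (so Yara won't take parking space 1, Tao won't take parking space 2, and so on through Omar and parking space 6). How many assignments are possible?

Let Aᵢ (for 1 ≤ i ≤ 6) be the placements that put person i in their forbidden parking space. Any j of these fix j positions, leaving (9−j)! ways to fill the rest, and there are C(6,j) ways to pick which j.
By inclusion–exclusion, the number of valid placements is Σ_{j=0}^{6} (−1)^j C(6,j)·(9−j)!.
Computing: 362880 − 241920 + 75600 − 14400 + 1800 − 144 + 6 = 183822.

183822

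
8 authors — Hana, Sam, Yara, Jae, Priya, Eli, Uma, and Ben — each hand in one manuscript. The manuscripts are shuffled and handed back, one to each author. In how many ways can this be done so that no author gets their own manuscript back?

14833

This is the derangement count D_8: permutations of 8 items with no fixed point.
By inclusion–exclusion this is Σ_{j=0}^{8} (−1)^j C(8,j)·(8−j)!.
Computing: 40320 − 40320 + 20160 − 6720 + 1680 − 336 + 56 − 8 + 1 = 14833.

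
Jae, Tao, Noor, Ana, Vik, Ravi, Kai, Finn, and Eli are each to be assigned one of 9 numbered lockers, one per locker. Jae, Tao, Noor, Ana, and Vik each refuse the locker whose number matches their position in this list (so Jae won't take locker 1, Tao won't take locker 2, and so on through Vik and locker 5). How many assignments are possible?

Let Aᵢ (for 1 ≤ i ≤ 5) be the placements that put person i in their forbidden locker. Any j of these fix j positions, leaving (9−j)! ways to fill the rest, and there are C(5,j) ways to pick which j.
By inclusion–exclusion, the number of valid placements is Σ_{j=0}^{5} (−1)^j C(5,j)·(9−j)!.
Computing: 362880 − 201600 + 50400 − 7200 + 600 − 24 = 205056.

205056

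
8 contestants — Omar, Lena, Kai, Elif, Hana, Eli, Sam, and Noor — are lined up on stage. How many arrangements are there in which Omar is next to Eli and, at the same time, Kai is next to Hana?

2880

Treat {Omar,Eli} as one block (2 orders) and {Kai,Hana} as another (2 orders).
That leaves 6 units to arrange: 2 × 2 × 6! = 4 × 720 = 2880.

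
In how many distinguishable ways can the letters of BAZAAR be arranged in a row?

120

BAZAAR has 6 letters with A appearing 3 times.
The number of distinct arrangements is 6!/(3!) = 720/6 = 120.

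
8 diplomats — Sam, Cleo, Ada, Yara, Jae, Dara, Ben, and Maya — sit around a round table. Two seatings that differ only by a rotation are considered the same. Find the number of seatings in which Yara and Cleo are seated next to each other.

1440

Glue Yara and Cleo into a block (2 internal orders). Seating 7 units around a circle gives (6)! arrangements.
So 2 × (6)! = 2 × 720 = 1440.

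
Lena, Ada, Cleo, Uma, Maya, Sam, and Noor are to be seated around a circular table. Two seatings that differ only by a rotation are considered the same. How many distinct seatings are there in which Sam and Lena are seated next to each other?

Treat {Sam, Lena} as one unit (2 internal orders) and seat the resulting 6 units around the table: (5)! circular arrangements.
So 2 × (5)! = 2 × 120 = 240.

240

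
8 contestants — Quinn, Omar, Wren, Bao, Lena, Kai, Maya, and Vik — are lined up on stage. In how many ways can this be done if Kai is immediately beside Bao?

Treat {Kai, Bao} as a single unit. There are 7 units to order, and the pair itself can be ordered 2 ways.
That gives 2 × 7! = 2 × 5040 = 10080.

10080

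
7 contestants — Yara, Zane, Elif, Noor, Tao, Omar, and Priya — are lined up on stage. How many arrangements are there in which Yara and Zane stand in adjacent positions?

Place the 5 others and the Yara-Zane pair as 6 objects in a line; the pair has 2 internal arrangements.
So the count is 2·(6)! = 1440.

1440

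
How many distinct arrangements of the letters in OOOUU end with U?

Fix U in the last position and arrange the remaining 4 letters.
Those 4 letters have O appearing 3 times, giving (4)!/(3!) = 4.

4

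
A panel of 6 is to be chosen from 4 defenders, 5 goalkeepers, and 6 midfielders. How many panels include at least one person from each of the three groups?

4250

Total 6-person selections from all 15: C(15,6) = 5005.
Subtract selections that omit an entire group: no defenders → C(11,6) = 462; no goalkeepers → C(10,6) = 210; no midfielders → C(9,6) = 84.
Add back selections omitting two groups (i.e. drawn from a single group): C(4,6) + C(5,6) + C(6,6) = 1.
By inclusion–exclusion: 5005 − 756 + 1 = 4250.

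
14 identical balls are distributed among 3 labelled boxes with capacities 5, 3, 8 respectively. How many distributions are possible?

Ignoring the caps, the number of non-negative solutions to x_1+…+x_3 = 14 is C(16,2) = 120.
Subtract solutions that violate a single cap (substitute x_i' = x_i − (cap_i+1)): x_1 ≥ 6 gives C(10,2) = 45; x_2 ≥ 4 gives C(12,2) = 66; x_3 ≥ 9 gives C(7,2) = 21. Together 132.
Add back pairs where two caps are both exceeded: 15 + 0 + 3 = 18.
By inclusion–exclusion the count is 120 − 132 + 18 = 6.

6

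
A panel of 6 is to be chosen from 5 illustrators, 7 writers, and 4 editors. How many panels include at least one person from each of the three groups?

6545

With no constraint there are C(16,6) = 8008 possible selections.
Subtract selections that omit an entire group: no illustrators → C(11,6) = 462; no writers → C(9,6) = 84; no editors → C(12,6) = 924.
Add back selections omitting two groups (i.e. drawn from a single group): C(5,6) + C(7,6) + C(4,6) = 7.
By inclusion–exclusion: 8008 − 1470 + 7 = 6545.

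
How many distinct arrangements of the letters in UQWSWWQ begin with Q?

120

Fix Q in the first position and arrange the remaining 6 letters.
Those 6 letters have W appearing 3 times, giving (6)!/(3!) = 120.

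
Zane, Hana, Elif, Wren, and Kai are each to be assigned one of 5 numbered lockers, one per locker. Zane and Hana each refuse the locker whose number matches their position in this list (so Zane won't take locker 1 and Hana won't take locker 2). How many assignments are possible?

Let Aᵢ (for i ∈ {1, 2}) be the placements that put person i in their forbidden locker. Any j of these fix j positions, leaving (5−j)! ways to fill the rest, and there are C(2,j) ways to pick which j.
By inclusion–exclusion, the number of valid placements is Σ_{j=0}^{2} (−1)^j C(2,j)·(5−j)!.
Computing: 120 − 48 + 6 = 78.

78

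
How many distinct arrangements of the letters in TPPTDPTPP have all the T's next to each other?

Treat the 3 copies of T as a single block. The multiset to arrange is then {TTT, D, P, P, P, P, P}, 7 items in all.
That gives (7)!/(5!) = 42 arrangements.

42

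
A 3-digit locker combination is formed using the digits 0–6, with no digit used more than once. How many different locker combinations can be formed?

210

This is a permutation of 3 out of 7: P(7,3) = 7!/4!.
That product is 7 × 6 × 5 = 210.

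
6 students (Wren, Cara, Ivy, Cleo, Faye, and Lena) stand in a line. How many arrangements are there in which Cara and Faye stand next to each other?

Treat {Cara, Faye} as a single unit. There are 5 units to order, and the pair itself can be ordered 2 ways.
That gives 2 × 5! = 2 × 120 = 240.

240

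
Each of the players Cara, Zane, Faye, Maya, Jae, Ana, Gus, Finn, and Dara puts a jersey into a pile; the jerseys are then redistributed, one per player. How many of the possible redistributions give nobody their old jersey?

Count assignments avoiding every fixed point. For any j of the 9 players fixed to their old jersey, the other 9−j can be arranged in (9−j)! ways.
By inclusion–exclusion this is Σ_{j=0}^{9} (−1)^j C(9,j)·(9−j)!.
Computing: 362880 − 362880 + 181440 − 60480 + 15120 − 3024 + 504 − 72 + 9 − 1 = 133496.

133496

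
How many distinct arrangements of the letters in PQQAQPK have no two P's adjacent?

300

Total arrangements of PQQAQPK: 7!/(3!·2!) = 420.
Arrangements with the P's together: treat PP as one letter, giving (6)!/(3!) = 120.
Subtracting, 420 − 120 = 300 arrangements keep the P's apart.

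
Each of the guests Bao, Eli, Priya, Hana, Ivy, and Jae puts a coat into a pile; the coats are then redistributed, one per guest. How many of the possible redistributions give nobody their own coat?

Let Aᵢ be the assignments in which guest i gets their own coat. We want the size of the complement of A₁∪…∪A_6.
By inclusion–exclusion this is Σ_{j=0}^{6} (−1)^j C(6,j)·(6−j)!.
Computing: 720 − 720 + 360 − 120 + 30 − 6 + 1 = 265.

265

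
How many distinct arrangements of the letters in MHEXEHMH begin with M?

With the first slot taken by M, it remains to arrange the other 7 letters (HEXEHMH).
Those 7 letters have E appearing twice and H appearing 3 times, giving (7)!/(3!·2!) = 420.

420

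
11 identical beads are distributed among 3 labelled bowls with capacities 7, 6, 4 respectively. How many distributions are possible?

25

Without the upper bounds there are C(13,2) = 78 ways to split 11 among 3 bowls.
Subtract solutions that violate a single cap (substitute x_i' = x_i − (cap_i+1)): x_1 ≥ 8 gives C(5,2) = 10; x_2 ≥ 7 gives C(6,2) = 15; x_3 ≥ 5 gives C(8,2) = 28. Together 53.
No two caps can be exceeded simultaneously, so the pair terms are all 0.
By inclusion–exclusion the count is 78 − 53 + 0 = 25.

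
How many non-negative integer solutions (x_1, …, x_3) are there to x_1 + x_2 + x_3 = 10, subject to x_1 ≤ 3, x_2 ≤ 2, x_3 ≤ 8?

Ignoring the caps, the number of non-negative solutions to x_1+…+x_3 = 10 is C(12,2) = 66.
Subtract solutions that violate a single cap (substitute x_i' = x_i − (cap_i+1)): x_1 ≥ 4 gives C(8,2) = 28; x_2 ≥ 3 gives C(9,2) = 36; x_3 ≥ 9 gives C(3,2) = 3. Together 67.
Add back pairs where two caps are both exceeded: 10 + 0 + 0 = 10.
By inclusion–exclusion the count is 66 − 67 + 10 = 9.

9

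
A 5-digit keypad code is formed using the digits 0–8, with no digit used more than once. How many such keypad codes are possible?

15120

Choose and order 5 of the 9 symbols: the first digit has 9 options, the next 8, and so on down to 5.
That product is 9 × 8 × 7 × 6 × 5 = 15120.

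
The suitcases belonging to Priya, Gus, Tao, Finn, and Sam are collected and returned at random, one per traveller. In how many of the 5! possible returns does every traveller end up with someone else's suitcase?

44

Let Aᵢ be the assignments in which traveller i gets their own suitcase. We want the size of the complement of A₁∪…∪A_5.
By inclusion–exclusion this is Σ_{j=0}^{5} (−1)^j C(5,j)·(5−j)!.
Computing: 120 − 120 + 60 − 20 + 5 − 1 = 44.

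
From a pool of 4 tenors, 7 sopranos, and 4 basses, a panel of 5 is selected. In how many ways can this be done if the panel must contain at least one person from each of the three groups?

Unrestricted: C(15,5) = 3003 ways to pick any 5 of the 15.
Subtract selections that omit an entire group: no tenors → C(11,5) = 462; no sopranos → C(8,5) = 56; no basses → C(11,5) = 462.
Add back selections omitting two groups (i.e. drawn from a single group): C(4,5) + C(7,5) + C(4,5) = 21.
By inclusion–exclusion: 3003 − 980 + 21 = 2044.

2044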